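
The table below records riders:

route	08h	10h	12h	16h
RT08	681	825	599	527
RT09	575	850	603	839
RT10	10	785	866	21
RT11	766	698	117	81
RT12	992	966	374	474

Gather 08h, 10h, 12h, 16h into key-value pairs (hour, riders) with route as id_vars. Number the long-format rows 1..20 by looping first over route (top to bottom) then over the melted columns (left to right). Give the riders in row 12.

20 rows total (5 × 4). Row 12: index ⌊(12-1)/4⌋ = 2 into route → RT10; (12-1) mod 4 = 3 into the melted columns → 16h.
So row 12 is (RT10, 16h, 21); riders = 21.

21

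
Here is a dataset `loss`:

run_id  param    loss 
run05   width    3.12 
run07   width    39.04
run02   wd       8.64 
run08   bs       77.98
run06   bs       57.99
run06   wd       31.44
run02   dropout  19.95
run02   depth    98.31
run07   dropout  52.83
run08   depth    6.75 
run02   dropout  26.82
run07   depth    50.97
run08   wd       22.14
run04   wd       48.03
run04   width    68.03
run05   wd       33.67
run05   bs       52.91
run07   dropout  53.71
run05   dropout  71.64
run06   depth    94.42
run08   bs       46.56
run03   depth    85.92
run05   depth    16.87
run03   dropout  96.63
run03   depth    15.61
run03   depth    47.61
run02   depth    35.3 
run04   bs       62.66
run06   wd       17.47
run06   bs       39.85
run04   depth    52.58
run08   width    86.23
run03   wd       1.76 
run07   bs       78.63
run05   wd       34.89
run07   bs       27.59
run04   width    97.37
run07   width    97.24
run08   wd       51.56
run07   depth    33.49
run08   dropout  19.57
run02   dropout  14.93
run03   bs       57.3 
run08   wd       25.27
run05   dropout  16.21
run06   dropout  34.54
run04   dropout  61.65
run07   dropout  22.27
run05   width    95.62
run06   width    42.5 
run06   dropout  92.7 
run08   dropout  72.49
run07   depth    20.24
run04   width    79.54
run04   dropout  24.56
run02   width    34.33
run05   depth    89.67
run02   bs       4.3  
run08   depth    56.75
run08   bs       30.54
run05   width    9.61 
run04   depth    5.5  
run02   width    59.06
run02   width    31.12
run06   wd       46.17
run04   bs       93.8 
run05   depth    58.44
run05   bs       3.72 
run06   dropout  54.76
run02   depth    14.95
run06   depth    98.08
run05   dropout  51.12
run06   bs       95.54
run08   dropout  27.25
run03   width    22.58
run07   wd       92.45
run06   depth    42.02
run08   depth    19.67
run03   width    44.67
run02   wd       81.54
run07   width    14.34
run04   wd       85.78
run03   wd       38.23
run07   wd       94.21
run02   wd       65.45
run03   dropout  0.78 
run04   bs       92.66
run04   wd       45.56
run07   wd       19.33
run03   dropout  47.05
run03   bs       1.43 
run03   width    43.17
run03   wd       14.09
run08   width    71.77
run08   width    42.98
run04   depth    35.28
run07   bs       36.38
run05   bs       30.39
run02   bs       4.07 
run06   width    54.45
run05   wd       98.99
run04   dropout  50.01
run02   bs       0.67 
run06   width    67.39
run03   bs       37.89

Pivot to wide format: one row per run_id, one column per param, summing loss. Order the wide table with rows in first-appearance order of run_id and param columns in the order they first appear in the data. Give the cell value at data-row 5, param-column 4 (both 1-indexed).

182

With rows in first-appearance order of run_id, row 5 is run_id=run06. param columns in first-appearance order: width, wd, bs, dropout, depth; column 4 is dropout.
Long rows with run_id=run06, param=dropout: 34.54 + 92.7 + 54.76 = 182.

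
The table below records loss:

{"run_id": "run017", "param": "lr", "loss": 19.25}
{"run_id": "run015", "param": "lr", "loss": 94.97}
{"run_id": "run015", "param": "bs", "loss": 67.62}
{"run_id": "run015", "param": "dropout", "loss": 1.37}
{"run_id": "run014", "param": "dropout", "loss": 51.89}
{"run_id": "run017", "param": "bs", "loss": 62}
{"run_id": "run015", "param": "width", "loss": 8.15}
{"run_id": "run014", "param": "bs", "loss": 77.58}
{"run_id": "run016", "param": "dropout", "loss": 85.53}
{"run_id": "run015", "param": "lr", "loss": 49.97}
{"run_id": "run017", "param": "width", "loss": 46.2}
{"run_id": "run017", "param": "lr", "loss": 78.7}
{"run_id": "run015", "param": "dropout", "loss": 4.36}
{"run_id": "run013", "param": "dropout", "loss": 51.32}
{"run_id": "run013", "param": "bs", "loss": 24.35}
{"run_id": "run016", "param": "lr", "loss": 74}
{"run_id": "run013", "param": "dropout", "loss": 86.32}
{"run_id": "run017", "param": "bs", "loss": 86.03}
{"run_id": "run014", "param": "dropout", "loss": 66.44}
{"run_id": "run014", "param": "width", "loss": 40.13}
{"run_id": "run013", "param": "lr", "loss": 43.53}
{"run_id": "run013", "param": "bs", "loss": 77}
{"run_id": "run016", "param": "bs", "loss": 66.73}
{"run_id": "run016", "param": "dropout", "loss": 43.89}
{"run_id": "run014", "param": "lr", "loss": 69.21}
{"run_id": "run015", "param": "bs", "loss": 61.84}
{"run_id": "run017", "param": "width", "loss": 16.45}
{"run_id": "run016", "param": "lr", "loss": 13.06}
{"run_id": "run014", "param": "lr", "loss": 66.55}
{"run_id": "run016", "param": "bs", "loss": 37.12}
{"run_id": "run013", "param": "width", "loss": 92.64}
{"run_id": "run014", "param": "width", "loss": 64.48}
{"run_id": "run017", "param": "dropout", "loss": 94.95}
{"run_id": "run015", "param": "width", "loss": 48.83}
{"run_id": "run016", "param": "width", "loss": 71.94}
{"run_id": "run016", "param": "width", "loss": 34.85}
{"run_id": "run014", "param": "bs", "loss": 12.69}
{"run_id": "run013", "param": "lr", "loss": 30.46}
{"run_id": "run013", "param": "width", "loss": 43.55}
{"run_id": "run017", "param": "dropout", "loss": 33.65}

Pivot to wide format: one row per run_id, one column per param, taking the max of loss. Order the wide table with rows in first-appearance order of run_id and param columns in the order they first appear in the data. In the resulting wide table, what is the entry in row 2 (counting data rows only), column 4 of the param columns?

48.83

With rows in first-appearance order of run_id, row 2 is run_id=run015. param columns in first-appearance order: lr, bs, dropout, width; column 4 is width.
Long rows with run_id=run015, param=width: max(8.15, 48.83) = 48.83.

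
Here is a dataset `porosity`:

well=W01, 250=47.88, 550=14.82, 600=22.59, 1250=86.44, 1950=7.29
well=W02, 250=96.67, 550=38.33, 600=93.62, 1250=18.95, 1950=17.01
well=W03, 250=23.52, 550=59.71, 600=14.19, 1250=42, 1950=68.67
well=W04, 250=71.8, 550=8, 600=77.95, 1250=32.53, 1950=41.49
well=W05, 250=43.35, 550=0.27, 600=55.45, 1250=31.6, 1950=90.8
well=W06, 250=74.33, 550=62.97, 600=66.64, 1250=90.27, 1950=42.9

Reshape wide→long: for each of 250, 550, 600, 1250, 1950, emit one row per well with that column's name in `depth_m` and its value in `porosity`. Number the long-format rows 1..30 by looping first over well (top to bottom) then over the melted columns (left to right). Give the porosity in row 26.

30 rows total (6 × 5). Row 26: index ⌊(26-1)/5⌋ = 5 into well → W06; (26-1) mod 5 = 0 into the melted columns → 250.
So row 26 is (W06, 250, 74.33); porosity = 74.33.

74.33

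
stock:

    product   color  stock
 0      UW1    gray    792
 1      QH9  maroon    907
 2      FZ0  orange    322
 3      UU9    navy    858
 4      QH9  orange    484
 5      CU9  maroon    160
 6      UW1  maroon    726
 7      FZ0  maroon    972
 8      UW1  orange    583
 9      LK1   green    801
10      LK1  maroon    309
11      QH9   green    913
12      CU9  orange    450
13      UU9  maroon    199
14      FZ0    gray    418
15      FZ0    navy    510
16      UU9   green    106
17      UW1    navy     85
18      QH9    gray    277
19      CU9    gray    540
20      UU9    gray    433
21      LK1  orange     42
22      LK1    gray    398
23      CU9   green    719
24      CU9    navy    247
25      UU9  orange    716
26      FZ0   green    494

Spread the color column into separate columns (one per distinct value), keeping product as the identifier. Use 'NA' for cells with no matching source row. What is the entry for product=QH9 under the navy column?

NA

No long-format row has product=QH9 and color=navy, so the cell is NA.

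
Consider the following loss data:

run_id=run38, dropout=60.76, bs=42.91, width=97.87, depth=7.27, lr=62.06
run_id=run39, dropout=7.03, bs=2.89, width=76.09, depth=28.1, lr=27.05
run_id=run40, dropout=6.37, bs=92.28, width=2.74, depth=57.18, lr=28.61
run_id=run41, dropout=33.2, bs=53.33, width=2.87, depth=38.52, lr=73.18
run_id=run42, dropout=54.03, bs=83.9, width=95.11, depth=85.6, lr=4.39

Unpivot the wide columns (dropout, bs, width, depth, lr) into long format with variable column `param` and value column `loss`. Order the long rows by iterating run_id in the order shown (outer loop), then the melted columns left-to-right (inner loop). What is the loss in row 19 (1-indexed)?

25 rows total (5 × 5). Row 19: index ⌊(19-1)/5⌋ = 3 into run_id → run41; (19-1) mod 5 = 3 into the melted columns → depth.
So row 19 is (run41, depth, 38.52); loss = 38.52.

38.52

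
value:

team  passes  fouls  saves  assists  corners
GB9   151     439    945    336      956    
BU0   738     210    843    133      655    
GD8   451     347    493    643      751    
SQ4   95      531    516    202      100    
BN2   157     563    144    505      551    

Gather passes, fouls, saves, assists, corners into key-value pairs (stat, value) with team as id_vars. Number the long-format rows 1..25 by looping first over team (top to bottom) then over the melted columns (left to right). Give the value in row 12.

347

25 rows total (5 × 5). Row 12: index ⌊(12-1)/5⌋ = 2 into team → GD8; (12-1) mod 5 = 1 into the melted columns → fouls.
So row 12 is (GD8, fouls, 347); value = 347.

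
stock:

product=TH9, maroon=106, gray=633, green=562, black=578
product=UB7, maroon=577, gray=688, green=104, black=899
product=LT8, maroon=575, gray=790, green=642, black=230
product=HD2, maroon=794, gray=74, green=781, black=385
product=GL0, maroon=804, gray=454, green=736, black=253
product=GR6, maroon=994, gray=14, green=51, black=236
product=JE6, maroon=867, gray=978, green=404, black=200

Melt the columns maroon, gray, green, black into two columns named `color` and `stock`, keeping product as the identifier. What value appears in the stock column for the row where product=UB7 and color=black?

Unpivoting turns each (product, wide-column) pair into one long row.
The wide cell at row UB7, column black holds 899, so the long row (UB7, black) has stock=899.

899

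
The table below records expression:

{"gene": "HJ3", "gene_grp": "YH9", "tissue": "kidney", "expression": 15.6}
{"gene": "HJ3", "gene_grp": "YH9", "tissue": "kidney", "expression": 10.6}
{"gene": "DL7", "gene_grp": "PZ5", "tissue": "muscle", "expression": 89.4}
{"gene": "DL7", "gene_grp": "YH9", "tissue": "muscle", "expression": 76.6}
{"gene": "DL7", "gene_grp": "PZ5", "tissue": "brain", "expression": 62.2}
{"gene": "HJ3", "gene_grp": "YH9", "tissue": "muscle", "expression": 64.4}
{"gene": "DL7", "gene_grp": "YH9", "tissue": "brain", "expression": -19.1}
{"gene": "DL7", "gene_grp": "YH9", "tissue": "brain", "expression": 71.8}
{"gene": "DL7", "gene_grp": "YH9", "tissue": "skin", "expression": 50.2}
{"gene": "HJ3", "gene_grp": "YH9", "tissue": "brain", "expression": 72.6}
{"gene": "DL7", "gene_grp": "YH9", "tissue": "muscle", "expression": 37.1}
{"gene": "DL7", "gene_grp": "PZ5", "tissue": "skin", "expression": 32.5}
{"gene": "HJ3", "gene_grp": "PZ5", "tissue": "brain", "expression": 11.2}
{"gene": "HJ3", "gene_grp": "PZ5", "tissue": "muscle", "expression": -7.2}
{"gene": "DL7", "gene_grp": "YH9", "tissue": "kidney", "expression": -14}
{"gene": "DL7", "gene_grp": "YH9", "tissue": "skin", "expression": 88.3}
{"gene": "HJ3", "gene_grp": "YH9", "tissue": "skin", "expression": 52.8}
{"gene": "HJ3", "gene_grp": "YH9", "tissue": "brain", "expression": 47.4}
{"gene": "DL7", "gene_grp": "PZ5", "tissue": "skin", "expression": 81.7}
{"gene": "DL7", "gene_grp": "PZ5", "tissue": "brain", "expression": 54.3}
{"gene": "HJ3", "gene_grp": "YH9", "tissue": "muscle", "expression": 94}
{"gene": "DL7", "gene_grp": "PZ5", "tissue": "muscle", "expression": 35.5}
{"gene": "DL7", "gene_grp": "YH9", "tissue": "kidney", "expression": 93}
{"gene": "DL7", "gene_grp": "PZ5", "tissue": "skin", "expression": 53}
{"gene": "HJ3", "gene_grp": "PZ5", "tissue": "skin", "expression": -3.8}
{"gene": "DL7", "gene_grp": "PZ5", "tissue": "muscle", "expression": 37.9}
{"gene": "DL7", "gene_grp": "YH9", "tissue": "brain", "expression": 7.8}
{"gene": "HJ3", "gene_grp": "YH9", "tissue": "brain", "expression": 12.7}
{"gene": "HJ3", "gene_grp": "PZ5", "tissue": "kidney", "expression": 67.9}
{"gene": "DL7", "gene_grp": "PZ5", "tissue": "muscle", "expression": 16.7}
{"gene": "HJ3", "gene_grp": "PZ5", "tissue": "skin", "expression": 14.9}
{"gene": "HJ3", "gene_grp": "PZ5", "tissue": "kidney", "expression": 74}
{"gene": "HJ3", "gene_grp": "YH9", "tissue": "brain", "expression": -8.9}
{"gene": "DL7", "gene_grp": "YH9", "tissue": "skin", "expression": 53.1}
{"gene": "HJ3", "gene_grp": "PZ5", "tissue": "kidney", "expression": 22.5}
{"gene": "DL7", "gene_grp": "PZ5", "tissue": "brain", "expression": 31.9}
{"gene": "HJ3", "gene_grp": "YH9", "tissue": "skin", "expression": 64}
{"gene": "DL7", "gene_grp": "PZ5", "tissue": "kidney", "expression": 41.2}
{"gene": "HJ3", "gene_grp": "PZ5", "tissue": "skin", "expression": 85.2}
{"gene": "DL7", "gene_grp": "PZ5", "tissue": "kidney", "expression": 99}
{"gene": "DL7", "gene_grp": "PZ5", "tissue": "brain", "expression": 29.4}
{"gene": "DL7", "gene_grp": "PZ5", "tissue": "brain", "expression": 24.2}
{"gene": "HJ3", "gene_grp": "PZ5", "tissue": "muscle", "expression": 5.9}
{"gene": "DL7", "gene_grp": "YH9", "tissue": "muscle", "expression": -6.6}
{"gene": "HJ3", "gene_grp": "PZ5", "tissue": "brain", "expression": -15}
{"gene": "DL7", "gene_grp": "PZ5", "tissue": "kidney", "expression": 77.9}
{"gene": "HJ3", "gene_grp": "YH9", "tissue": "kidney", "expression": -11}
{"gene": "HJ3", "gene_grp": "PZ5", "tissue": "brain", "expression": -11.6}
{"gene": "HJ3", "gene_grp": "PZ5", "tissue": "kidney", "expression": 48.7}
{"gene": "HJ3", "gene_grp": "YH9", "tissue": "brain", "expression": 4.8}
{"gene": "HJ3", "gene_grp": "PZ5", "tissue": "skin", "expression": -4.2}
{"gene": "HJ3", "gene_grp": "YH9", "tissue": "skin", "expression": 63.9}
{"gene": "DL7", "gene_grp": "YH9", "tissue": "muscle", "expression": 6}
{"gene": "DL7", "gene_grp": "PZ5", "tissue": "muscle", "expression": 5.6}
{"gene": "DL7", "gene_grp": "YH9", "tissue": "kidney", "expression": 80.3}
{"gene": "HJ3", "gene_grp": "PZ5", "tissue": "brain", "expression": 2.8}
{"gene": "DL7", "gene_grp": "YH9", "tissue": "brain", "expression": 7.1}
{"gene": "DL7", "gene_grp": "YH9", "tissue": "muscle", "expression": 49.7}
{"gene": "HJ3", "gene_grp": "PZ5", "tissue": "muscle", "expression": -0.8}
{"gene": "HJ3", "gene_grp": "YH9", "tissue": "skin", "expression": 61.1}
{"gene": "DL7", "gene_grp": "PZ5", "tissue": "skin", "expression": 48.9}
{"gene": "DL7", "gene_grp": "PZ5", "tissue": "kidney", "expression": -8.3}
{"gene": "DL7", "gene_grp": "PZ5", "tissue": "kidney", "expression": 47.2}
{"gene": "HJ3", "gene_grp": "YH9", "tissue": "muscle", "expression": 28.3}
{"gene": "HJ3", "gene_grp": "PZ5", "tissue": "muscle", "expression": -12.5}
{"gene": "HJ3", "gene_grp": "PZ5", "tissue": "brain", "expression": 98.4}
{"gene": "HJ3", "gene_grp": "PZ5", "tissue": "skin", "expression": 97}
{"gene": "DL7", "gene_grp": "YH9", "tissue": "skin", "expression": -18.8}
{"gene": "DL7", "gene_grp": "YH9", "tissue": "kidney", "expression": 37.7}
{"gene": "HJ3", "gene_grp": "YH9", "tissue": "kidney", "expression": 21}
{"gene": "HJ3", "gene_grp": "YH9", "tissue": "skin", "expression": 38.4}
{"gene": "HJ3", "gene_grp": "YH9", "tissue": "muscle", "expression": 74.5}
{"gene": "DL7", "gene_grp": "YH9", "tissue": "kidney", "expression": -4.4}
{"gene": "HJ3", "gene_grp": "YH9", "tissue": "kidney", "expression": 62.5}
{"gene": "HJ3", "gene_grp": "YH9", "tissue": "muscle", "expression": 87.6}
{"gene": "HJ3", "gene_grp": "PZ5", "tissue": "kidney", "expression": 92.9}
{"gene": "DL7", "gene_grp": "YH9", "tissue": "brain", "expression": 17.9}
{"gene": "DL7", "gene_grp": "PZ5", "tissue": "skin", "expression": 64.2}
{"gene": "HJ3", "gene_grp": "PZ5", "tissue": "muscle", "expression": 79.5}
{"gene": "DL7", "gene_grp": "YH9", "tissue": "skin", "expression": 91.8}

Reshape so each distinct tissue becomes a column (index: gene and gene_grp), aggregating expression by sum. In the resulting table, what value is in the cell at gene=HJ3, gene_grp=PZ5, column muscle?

Rows with gene=HJ3, gene_grp=PZ5 and tissue=muscle: expression values are -7.2, 5.9, -0.8, -12.5, 79.5.
-7.2 + 5.9 + -0.8 + -12.5 + 79.5 = 64.9.

64.9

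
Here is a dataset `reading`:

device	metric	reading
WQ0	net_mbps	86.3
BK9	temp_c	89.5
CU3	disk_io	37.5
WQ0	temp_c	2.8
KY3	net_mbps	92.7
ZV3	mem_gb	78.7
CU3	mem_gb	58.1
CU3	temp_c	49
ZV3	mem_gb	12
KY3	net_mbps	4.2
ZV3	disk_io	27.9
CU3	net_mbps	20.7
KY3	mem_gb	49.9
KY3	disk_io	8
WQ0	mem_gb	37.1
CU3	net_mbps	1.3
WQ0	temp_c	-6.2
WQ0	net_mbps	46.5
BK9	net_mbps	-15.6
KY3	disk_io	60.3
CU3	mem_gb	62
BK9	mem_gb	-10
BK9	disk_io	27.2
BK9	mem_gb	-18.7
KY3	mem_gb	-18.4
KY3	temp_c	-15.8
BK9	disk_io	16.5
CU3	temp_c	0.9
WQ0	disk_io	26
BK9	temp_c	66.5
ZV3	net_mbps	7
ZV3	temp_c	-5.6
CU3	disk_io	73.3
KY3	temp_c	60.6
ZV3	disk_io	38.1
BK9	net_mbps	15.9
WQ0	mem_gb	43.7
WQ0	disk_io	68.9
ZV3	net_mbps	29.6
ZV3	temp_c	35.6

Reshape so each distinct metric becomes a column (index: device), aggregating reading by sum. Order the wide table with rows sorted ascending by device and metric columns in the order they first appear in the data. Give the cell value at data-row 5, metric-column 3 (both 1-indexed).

66

With rows sorted ascending by device, row 5 is device=ZV3. metric columns in first-appearance order: net_mbps, temp_c, disk_io, mem_gb; column 3 is disk_io.
Long rows with device=ZV3, metric=disk_io: 27.9 + 38.1 = 66.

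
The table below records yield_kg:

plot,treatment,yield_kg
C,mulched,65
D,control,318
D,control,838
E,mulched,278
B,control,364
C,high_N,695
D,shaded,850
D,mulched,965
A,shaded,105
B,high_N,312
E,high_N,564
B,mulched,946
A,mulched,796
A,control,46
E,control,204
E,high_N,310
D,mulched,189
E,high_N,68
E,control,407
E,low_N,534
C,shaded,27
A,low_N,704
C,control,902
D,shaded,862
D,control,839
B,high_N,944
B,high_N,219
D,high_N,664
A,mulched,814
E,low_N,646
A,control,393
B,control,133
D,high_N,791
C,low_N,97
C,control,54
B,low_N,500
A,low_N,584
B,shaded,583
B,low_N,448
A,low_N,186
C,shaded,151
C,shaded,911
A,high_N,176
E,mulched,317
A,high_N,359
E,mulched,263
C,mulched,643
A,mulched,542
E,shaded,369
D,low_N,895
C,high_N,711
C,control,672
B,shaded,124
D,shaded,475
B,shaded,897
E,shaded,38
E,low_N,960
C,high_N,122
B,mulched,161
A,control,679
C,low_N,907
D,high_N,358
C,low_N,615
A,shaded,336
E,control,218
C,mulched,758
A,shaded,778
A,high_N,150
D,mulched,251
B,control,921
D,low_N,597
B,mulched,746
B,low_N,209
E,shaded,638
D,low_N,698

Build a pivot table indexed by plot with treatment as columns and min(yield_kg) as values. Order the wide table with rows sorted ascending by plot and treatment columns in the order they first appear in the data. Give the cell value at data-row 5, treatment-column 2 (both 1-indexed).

With rows sorted ascending by plot, row 5 is plot=E. treatment columns in first-appearance order: mulched, control, high_N, shaded, low_N; column 2 is control.
Long rows with plot=E, treatment=control: min(204, 407, 218) = 204.

204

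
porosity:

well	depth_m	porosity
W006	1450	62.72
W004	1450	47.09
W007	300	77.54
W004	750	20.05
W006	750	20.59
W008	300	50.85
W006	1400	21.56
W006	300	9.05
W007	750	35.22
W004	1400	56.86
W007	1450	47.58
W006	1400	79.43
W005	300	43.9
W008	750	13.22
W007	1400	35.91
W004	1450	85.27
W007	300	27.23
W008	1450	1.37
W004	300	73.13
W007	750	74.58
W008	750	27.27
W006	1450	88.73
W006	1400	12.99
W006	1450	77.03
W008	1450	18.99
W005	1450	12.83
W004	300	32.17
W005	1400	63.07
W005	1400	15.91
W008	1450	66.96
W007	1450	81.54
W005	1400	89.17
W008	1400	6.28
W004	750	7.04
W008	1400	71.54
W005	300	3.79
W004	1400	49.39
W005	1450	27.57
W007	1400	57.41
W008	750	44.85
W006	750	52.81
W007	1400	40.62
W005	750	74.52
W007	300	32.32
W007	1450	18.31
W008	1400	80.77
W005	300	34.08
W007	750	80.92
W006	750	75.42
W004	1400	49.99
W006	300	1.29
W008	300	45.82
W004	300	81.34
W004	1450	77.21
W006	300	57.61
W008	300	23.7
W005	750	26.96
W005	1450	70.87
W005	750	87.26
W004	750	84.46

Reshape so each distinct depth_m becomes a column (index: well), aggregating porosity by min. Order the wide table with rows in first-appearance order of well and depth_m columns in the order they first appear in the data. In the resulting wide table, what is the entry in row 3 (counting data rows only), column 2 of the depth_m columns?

With rows in first-appearance order of well, row 3 is well=W007. depth_m columns in first-appearance order: 1450, 300, 750, 1400; column 2 is 300.
Long rows with well=W007, depth_m=300: min(77.54, 27.23, 32.32) = 27.23.

27.23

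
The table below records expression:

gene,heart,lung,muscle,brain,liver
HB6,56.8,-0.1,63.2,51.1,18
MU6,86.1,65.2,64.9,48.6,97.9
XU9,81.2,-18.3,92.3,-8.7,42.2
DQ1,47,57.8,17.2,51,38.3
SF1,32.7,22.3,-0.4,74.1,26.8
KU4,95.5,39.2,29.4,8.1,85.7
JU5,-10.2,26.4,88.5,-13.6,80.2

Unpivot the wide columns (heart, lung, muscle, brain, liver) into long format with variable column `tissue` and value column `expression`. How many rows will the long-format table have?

7 gene values × 5 melted columns = 35 rows.

35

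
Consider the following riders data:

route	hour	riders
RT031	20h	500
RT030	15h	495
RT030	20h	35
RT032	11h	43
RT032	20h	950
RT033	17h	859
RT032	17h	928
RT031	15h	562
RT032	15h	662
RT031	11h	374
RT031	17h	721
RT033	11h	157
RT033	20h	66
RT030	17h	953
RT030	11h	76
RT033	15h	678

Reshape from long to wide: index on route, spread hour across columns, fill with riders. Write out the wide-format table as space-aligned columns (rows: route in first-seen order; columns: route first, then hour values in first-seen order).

Columns: route plus the 4 distinct hour values (20h, 15h, 11h, 17h).
For example, row RT031 column 20h takes riders=500 from the long row (RT031, 20h).

route  20h  15h  11h  17h
RT031  500  562  374  721
RT030  35   495  76   953
RT032  950  662  43   928
RT033  66   678  157  859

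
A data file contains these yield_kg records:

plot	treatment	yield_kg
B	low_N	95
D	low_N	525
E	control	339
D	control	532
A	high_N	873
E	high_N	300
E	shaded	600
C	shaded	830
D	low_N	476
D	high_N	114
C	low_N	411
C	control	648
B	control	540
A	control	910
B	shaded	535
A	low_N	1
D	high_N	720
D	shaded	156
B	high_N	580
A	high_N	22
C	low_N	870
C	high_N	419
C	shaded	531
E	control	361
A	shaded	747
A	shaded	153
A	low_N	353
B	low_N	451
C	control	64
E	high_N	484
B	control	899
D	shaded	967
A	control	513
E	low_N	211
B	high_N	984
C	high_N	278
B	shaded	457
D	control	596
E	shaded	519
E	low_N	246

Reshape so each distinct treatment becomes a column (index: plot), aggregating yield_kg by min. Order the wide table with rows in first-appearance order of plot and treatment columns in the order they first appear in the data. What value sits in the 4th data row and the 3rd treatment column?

22

With rows in first-appearance order of plot, row 4 is plot=A. treatment columns in first-appearance order: low_N, control, high_N, shaded; column 3 is high_N.
Long rows with plot=A, treatment=high_N: min(873, 22) = 22.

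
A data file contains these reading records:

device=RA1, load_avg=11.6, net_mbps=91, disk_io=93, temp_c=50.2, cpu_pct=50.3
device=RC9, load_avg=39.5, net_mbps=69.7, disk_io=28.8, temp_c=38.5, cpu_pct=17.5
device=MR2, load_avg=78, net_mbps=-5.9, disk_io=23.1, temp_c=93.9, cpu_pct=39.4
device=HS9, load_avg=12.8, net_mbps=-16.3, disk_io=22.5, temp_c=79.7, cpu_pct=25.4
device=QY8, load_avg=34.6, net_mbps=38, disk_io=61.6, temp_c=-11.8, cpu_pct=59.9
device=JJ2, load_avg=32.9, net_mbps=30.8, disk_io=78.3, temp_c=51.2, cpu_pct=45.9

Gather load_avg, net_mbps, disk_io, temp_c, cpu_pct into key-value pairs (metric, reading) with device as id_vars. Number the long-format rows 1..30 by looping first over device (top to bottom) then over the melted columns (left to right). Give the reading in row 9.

30 rows total (6 × 5). Row 9: index ⌊(9-1)/5⌋ = 1 into device → RC9; (9-1) mod 5 = 3 into the melted columns → temp_c.
So row 9 is (RC9, temp_c, 38.5); reading = 38.5.

38.5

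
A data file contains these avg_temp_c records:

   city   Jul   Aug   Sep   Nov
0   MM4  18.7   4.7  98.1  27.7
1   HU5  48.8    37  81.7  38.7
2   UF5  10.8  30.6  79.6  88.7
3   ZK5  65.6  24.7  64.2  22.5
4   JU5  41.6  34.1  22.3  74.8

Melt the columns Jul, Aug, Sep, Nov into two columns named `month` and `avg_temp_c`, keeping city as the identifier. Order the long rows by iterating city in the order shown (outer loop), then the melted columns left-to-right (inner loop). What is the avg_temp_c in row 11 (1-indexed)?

20 rows total (5 × 4). Row 11: index ⌊(11-1)/4⌋ = 2 into city → UF5; (11-1) mod 4 = 2 into the melted columns → Sep.
So row 11 is (UF5, Sep, 79.6); avg_temp_c = 79.6.

79.6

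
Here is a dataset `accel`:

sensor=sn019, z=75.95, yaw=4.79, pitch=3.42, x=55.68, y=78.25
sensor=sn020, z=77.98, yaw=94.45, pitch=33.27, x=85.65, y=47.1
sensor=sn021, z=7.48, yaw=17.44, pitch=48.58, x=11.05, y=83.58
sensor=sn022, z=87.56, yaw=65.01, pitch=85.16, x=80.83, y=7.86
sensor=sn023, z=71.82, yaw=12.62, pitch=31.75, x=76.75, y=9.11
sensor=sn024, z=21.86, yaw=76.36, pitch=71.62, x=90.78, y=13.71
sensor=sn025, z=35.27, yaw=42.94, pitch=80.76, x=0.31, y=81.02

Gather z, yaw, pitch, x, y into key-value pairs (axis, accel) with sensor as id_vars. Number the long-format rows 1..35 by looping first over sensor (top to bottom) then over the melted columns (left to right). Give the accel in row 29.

90.78

35 rows total (7 × 5). Row 29: index ⌊(29-1)/5⌋ = 5 into sensor → sn024; (29-1) mod 5 = 3 into the melted columns → x.
So row 29 is (sn024, x, 90.78); accel = 90.78.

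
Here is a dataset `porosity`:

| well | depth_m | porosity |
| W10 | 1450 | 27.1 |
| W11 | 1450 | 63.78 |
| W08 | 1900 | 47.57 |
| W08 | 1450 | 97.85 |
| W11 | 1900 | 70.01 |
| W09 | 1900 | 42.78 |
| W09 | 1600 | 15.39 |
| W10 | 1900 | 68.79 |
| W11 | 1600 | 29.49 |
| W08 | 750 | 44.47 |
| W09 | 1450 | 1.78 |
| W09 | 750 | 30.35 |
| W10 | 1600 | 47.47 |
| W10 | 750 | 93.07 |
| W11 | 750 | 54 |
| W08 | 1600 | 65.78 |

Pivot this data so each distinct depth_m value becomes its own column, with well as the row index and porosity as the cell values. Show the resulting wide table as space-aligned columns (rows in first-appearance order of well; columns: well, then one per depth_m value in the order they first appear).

well  1450   1900   1600   750  
W10   27.1   68.79  47.47  93.07
W11   63.78  70.01  29.49  54   
W08   97.85  47.57  65.78  44.47
W09   1.78   42.78  15.39  30.35

Columns: well plus the 4 distinct depth_m values (1450, 1900, 1600, 750).
For example, row W10 column 1450 takes porosity=27.1 from the long row (W10, 1450).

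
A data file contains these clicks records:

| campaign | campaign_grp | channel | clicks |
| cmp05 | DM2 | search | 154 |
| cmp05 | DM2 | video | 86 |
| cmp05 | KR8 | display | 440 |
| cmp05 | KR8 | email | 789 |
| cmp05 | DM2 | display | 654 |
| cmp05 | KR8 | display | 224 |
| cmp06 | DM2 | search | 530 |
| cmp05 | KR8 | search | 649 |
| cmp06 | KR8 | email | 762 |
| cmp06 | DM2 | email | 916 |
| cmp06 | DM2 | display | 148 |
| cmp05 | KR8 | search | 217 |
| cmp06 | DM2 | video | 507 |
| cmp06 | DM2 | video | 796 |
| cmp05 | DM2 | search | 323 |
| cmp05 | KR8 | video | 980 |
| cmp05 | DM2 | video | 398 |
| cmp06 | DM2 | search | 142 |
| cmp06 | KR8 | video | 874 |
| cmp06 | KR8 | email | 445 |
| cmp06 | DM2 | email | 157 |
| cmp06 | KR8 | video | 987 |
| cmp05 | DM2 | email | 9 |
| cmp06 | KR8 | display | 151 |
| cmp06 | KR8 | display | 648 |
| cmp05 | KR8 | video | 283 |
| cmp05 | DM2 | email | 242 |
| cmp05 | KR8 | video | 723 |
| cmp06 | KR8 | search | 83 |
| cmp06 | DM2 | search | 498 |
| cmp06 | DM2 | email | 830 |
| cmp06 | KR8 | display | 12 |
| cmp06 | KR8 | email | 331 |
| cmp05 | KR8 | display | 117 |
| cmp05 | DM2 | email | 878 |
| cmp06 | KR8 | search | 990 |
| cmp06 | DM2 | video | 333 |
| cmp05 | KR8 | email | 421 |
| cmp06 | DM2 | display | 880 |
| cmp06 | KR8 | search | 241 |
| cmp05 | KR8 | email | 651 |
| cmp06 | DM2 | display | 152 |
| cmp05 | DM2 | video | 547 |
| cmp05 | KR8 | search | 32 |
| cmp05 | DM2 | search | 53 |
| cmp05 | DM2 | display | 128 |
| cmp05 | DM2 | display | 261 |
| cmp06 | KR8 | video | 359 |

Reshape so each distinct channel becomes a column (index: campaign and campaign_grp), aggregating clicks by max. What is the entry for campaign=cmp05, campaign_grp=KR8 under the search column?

Rows with campaign=cmp05, campaign_grp=KR8 and channel=search: clicks values are 649, 217, 32.
max(649, 217, 32) = 649.

649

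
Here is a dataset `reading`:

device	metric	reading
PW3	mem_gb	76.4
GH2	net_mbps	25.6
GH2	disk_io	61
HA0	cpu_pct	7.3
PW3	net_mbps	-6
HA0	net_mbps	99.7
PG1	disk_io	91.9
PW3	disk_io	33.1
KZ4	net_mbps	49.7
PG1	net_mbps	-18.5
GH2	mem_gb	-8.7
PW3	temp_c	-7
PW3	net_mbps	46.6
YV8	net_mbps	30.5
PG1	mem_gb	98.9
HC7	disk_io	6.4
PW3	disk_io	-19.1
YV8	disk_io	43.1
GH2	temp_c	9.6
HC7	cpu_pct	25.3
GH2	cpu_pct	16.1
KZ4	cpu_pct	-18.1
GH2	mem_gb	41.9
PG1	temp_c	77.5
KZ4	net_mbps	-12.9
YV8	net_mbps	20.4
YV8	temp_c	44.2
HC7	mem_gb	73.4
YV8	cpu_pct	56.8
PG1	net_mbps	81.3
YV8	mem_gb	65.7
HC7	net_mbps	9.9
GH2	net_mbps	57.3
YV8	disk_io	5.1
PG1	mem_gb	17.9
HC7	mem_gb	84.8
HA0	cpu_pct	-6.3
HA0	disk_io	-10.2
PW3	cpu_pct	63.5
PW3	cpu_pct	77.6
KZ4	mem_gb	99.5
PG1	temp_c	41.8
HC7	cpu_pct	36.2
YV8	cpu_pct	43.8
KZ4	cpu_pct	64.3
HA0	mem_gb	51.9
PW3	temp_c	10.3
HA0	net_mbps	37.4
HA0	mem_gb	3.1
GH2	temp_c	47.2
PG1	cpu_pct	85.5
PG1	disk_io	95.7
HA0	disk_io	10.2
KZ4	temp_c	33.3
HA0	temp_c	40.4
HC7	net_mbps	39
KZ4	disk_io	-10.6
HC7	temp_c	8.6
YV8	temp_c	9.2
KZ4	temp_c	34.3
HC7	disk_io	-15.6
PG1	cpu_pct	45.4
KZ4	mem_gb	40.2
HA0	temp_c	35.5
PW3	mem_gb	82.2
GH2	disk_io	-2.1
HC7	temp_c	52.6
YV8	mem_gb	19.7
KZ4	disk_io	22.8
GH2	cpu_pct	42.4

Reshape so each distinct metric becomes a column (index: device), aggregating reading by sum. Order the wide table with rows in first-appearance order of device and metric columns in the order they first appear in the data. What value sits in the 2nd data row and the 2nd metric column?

With rows in first-appearance order of device, row 2 is device=GH2. metric columns in first-appearance order: mem_gb, net_mbps, disk_io, cpu_pct, temp_c; column 2 is net_mbps.
Long rows with device=GH2, metric=net_mbps: 25.6 + 57.3 = 82.9.

82.9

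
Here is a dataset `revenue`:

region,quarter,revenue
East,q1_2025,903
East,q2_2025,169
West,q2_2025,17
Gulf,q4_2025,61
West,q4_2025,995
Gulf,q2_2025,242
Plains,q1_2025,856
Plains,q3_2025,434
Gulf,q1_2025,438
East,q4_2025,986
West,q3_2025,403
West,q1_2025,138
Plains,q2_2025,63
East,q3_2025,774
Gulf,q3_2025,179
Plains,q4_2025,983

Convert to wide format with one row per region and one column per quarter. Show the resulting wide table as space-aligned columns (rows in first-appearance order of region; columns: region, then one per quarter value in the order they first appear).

Columns: region plus the 4 distinct quarter values (q1_2025, q2_2025, q4_2025, q3_2025).
For example, row East column q1_2025 takes revenue=903 from the long row (East, q1_2025).

region  q1_2025  q2_2025  q4_2025  q3_2025
East    903      169      986      774    
West    138      17       995      403    
Gulf    438      242      61       179    
Plains  856      63       983      434    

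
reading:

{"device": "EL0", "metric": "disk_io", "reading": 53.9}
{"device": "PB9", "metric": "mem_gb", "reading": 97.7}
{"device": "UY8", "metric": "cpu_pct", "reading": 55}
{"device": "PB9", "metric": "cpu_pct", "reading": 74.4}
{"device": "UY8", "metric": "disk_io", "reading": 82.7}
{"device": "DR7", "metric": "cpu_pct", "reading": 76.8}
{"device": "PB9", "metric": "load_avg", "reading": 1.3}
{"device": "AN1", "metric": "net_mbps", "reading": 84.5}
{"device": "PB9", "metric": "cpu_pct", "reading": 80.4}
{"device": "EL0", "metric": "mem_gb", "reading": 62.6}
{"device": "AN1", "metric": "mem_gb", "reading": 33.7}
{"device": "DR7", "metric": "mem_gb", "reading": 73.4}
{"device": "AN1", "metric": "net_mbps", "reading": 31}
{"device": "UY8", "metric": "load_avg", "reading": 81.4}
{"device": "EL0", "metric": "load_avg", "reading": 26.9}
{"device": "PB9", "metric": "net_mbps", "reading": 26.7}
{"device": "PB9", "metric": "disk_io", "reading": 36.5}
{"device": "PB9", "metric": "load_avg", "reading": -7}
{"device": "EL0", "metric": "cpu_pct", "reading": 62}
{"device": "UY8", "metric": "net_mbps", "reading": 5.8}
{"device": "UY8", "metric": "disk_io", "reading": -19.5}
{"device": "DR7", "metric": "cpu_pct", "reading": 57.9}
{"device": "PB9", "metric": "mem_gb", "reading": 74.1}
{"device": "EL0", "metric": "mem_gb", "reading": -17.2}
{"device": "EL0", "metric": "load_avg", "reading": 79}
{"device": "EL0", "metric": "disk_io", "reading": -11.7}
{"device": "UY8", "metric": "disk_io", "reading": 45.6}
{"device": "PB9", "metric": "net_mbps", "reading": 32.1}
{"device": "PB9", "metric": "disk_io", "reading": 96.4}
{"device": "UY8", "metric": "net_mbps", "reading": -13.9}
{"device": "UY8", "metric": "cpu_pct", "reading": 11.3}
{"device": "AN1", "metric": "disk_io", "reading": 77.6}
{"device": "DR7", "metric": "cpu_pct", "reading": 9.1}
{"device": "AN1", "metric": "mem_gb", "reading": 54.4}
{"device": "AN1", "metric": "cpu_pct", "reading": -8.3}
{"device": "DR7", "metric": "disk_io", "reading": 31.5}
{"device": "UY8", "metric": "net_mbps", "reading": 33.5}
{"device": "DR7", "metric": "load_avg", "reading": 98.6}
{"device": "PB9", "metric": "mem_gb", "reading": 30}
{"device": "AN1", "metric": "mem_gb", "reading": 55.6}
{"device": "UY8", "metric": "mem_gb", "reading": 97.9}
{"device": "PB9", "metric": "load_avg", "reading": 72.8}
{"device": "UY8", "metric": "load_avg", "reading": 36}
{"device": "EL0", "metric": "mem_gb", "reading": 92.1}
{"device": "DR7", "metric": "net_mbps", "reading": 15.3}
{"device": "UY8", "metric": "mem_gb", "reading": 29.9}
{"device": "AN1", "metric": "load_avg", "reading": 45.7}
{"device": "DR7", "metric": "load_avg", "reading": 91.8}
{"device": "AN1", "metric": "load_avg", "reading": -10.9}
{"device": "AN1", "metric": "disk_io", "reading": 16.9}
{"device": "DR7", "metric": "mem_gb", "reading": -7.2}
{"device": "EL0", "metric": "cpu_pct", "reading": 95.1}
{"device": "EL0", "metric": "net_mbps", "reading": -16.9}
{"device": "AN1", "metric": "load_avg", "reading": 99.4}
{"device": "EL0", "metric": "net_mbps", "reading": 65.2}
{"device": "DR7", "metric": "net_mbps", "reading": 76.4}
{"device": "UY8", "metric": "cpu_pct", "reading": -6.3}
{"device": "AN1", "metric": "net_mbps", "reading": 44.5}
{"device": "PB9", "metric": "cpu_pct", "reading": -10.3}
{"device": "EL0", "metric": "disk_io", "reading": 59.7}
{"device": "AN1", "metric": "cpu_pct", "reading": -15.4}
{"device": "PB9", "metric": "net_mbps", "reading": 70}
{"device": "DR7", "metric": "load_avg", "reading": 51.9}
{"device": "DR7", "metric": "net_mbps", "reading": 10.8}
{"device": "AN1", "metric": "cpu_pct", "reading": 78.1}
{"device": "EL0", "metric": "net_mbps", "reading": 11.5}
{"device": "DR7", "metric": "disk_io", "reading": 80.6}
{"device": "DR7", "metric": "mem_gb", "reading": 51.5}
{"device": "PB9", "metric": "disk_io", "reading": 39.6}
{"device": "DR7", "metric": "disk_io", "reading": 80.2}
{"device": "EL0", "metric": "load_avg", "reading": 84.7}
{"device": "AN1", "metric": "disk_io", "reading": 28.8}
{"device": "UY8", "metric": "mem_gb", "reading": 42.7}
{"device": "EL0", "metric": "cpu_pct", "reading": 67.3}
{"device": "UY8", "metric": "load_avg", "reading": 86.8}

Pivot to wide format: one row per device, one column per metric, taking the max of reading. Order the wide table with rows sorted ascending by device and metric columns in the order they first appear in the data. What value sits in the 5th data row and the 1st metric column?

With rows sorted ascending by device, row 5 is device=UY8. metric columns in first-appearance order: disk_io, mem_gb, cpu_pct, load_avg, net_mbps; column 1 is disk_io.
Long rows with device=UY8, metric=disk_io: max(82.7, -19.5, 45.6) = 82.7.

82.7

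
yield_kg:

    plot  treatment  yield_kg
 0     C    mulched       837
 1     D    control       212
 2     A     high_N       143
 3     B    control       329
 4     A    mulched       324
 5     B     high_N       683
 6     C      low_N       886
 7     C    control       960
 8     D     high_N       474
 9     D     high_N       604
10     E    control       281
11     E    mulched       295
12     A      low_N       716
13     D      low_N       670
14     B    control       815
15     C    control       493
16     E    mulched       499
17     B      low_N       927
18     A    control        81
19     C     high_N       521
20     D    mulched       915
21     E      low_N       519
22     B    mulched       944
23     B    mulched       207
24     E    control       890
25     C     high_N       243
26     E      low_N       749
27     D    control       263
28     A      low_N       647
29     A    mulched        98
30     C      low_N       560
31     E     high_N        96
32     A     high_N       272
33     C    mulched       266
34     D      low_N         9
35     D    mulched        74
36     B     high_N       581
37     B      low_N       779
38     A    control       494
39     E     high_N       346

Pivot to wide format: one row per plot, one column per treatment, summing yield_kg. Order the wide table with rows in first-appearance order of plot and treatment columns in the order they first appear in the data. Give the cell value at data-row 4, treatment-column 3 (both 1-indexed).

With rows in first-appearance order of plot, row 4 is plot=B. treatment columns in first-appearance order: mulched, control, high_N, low_N; column 3 is high_N.
Long rows with plot=B, treatment=high_N: 683 + 581 = 1264.

1264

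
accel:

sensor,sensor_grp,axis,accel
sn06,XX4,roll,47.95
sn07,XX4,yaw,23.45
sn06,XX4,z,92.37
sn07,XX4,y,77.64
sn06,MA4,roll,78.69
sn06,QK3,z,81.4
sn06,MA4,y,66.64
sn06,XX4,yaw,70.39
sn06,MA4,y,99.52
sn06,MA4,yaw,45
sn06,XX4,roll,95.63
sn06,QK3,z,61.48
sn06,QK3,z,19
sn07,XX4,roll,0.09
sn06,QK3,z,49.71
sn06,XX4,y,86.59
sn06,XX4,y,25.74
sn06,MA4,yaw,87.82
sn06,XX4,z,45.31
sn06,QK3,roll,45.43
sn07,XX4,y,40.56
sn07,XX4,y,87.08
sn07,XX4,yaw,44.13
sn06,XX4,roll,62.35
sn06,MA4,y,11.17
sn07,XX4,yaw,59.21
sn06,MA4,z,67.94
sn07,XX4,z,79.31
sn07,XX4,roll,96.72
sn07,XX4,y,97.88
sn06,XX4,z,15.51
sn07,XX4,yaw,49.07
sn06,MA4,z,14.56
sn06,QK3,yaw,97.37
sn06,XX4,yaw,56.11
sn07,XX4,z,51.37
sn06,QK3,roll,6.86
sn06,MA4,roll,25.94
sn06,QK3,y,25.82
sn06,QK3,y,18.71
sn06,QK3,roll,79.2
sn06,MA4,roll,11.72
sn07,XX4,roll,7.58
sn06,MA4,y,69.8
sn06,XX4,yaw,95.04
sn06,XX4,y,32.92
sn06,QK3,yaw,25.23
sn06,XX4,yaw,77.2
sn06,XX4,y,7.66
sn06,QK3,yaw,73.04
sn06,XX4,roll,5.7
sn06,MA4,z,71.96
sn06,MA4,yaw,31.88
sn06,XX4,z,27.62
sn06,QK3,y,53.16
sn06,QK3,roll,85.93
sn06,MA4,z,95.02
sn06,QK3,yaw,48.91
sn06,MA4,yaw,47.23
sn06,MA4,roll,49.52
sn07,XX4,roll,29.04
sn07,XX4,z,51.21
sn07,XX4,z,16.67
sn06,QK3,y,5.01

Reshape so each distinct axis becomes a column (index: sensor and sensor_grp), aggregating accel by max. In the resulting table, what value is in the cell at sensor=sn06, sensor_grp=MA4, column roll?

78.69

Rows with sensor=sn06, sensor_grp=MA4 and axis=roll: accel values are 78.69, 25.94, 11.72, 49.52.
max(78.69, 25.94, 11.72, 49.52) = 78.69.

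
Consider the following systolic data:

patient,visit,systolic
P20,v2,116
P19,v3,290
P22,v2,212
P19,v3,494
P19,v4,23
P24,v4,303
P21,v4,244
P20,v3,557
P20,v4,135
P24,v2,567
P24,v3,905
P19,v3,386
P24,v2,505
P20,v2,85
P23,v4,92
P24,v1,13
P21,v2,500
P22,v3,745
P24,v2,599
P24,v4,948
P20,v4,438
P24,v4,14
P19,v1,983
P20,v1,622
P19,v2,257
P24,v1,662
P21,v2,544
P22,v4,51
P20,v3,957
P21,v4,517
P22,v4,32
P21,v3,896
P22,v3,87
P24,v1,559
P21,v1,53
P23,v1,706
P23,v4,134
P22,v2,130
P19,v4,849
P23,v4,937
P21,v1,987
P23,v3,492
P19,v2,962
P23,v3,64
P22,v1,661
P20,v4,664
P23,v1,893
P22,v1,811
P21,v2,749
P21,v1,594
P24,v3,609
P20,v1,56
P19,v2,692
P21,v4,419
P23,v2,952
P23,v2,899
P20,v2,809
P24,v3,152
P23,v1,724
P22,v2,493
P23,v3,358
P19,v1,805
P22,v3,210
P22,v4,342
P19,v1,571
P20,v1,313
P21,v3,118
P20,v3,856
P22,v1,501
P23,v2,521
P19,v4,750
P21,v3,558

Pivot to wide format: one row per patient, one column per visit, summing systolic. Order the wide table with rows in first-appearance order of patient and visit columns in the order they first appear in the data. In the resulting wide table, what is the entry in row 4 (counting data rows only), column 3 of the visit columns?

1265

With rows in first-appearance order of patient, row 4 is patient=P24. visit columns in first-appearance order: v2, v3, v4, v1; column 3 is v4.
Long rows with patient=P24, visit=v4: 303 + 948 + 14 = 1265.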